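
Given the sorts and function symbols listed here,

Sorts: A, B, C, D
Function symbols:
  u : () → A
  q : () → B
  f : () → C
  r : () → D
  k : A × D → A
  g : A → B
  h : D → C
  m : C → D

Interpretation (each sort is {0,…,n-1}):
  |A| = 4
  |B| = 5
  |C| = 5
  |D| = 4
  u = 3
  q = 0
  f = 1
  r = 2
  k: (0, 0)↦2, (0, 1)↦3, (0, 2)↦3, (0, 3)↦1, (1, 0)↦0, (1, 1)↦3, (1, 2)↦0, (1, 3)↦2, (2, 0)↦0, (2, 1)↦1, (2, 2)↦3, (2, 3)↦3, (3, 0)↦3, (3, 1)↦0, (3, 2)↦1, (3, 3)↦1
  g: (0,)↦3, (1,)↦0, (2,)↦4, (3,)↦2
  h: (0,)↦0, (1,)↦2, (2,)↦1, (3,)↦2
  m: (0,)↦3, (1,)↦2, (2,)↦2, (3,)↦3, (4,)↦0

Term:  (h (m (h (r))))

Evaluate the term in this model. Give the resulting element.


value = 1

  r = 2
  (h (r)) = h(2,) = 1
  (m (h (r))) = m(1,) = 2
  (h (m (h (r)))) = h(2,) = 1


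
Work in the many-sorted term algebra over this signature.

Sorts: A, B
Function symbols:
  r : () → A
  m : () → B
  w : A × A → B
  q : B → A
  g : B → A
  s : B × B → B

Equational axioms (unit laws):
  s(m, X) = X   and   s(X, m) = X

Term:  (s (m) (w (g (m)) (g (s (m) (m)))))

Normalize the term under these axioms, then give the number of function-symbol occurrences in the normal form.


size = 5

1. (s (m) (w (g (m)) (g (s (m) (m)))))  →  (w (g (m)) (g (s (m) (m))))
2. (w (g (m)) (g (s (m) (m))))  →  (w (g (m)) (g (m)))
normal form: (w (g (m)) (g (m)))


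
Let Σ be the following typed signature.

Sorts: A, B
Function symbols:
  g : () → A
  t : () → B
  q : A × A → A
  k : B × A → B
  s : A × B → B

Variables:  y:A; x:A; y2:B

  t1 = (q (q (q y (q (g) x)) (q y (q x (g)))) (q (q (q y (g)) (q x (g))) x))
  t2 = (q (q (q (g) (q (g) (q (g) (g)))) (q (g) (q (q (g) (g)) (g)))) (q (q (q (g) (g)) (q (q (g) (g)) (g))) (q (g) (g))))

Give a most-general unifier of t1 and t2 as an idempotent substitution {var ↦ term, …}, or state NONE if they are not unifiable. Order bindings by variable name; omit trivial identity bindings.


{x ↦ (q (g) (g)), y ↦ (g)}


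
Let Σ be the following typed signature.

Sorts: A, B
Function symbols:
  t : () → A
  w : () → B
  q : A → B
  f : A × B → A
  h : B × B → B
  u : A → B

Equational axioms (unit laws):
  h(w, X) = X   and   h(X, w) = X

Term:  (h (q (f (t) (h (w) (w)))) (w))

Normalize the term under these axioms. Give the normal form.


normal form = (q (f (t) (w)))

1. (h (q (f (t) (h (w) (w)))) (w))  →  (q (f (t) (h (w) (w))))
2. (q (f (t) (h (w) (w))))  →  (q (f (t) (w)))


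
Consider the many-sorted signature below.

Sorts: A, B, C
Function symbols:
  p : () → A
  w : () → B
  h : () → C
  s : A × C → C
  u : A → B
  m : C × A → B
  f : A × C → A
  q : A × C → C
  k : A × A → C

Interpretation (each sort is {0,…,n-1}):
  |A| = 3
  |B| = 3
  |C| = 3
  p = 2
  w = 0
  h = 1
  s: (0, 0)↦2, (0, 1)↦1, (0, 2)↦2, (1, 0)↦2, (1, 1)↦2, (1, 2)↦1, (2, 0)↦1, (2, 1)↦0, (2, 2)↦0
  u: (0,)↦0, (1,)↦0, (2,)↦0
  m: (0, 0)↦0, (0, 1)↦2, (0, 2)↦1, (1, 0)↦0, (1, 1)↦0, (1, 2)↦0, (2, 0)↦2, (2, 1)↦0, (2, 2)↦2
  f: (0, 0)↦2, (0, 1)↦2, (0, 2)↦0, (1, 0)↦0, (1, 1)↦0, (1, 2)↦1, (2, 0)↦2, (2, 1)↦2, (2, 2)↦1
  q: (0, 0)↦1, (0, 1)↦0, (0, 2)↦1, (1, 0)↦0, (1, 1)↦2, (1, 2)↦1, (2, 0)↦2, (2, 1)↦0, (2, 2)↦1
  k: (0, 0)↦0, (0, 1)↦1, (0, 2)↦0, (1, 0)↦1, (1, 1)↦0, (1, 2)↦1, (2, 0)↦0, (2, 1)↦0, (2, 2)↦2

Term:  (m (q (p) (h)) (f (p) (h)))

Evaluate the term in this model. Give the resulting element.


value = 1

  p = 2
  h = 1
  (q (p) (h)) = q(2, 1) = 0
  p = 2
  h = 1
  (f (p) (h)) = f(2, 1) = 2
  (m (q (p) (h)) (f (p) (h))) = m(0, 2) = 1


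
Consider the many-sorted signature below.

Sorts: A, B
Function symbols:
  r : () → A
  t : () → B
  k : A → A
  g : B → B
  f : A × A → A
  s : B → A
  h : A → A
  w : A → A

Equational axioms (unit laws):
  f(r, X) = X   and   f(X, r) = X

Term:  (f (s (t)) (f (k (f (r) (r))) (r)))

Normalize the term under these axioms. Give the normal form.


1. (f (s (t)) (f (k (f (r) (r))) (r)))  →  (f (s (t)) (k (f (r) (r))))
2. (f (s (t)) (k (f (r) (r))))  →  (f (s (t)) (k (r)))

normal form = (f (s (t)) (k (r)))


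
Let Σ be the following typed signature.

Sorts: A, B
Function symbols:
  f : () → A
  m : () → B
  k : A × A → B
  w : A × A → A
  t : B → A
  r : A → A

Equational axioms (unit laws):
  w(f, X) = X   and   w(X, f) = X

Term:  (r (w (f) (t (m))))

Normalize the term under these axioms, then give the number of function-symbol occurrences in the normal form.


size = 3

1. (r (w (f) (t (m))))  →  (r (t (m)))
normal form: (r (t (m)))


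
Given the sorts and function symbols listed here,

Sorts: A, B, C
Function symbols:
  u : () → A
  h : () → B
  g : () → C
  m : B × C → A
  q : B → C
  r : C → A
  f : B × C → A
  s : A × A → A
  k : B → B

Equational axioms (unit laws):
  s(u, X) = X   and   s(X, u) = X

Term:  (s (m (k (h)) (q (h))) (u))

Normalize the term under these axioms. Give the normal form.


normal form = (m (k (h)) (q (h)))

1. (s (m (k (h)) (q (h))) (u))  →  (m (k (h)) (q (h)))


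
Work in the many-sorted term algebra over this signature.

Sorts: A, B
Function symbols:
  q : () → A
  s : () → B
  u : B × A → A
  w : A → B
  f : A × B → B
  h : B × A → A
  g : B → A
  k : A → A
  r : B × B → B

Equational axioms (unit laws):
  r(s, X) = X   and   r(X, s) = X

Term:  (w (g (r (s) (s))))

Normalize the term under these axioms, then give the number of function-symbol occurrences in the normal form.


1. (w (g (r (s) (s))))  →  (w (g (s)))
normal form: (w (g (s)))

size = 3


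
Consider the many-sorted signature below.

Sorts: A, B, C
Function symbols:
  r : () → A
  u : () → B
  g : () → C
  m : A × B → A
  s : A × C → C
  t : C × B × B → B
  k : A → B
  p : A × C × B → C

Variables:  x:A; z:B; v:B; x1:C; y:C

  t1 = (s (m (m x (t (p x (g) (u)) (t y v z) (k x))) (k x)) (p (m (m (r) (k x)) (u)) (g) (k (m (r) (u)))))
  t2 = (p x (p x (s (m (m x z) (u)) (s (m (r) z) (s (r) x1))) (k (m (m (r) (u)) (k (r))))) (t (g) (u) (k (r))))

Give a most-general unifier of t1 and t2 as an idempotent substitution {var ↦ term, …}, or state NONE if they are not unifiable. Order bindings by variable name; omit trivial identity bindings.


NONE (not unifiable)

head clash or occurs-check failure — not unifiable


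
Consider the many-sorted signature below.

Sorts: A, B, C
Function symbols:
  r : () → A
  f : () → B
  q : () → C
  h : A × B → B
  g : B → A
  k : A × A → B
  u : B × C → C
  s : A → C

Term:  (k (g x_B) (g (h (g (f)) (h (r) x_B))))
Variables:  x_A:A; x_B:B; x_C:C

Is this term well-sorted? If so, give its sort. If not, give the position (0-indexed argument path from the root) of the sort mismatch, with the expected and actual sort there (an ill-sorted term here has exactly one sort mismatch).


well-sorted; sort = B

    x_B : B
  (g x_B) : A
        (f) : B
      (g (f)) : A
        (r) : A
        x_B : B
      (h (r) x_B) : B
    (h (g (f)) (h (r) x_B)) : B
  (g (h (g (f)) (h (r) x_B))) : A
(k (g x_B) (g (h (g (f)) (h (r) x_B)))) : B


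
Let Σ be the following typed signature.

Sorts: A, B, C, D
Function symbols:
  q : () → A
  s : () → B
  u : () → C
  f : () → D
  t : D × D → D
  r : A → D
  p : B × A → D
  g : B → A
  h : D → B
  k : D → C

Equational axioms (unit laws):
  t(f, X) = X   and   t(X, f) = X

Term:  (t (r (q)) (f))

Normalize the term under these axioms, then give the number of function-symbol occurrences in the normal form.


size = 2

1. (t (r (q)) (f))  →  (r (q))
normal form: (r (q))


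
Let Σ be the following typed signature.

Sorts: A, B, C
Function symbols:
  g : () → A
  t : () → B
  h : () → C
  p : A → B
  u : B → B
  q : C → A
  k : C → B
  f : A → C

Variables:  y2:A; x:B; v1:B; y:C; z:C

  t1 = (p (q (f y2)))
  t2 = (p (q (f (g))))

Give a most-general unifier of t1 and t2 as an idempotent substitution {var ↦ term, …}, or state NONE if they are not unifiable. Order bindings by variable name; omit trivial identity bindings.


{y2 ↦ (g)}


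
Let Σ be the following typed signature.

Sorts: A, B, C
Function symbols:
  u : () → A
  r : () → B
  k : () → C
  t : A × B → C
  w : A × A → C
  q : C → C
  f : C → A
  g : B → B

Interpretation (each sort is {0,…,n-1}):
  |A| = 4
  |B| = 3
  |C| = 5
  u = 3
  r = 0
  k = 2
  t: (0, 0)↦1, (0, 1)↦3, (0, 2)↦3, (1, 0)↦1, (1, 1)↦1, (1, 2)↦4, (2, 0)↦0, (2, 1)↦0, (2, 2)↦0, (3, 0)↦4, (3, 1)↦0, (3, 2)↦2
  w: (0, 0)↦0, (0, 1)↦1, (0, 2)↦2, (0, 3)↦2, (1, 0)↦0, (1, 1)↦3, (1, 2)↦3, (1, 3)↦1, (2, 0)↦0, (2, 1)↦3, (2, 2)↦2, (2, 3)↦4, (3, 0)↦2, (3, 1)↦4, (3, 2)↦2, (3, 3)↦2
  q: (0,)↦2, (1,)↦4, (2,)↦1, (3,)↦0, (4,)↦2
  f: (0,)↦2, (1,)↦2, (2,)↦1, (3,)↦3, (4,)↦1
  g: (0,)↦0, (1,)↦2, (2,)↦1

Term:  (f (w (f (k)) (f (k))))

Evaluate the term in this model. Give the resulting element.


  k = 2
  (f (k)) = f(2,) = 1
  k = 2
  (f (k)) = f(2,) = 1
  (w (f (k)) (f (k))) = w(1, 1) = 3
  (f (w (f (k)) (f (k)))) = f(3,) = 3

value = 3


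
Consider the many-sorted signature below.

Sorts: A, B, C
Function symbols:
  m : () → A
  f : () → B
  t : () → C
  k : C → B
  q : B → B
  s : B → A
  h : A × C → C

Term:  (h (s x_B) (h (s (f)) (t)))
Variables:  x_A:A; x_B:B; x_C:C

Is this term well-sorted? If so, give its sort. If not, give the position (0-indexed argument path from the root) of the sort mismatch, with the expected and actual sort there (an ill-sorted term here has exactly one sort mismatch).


    x_B : B
  (s x_B) : A
      (f) : B
    (s (f)) : A
    (t) : C
  (h (s (f)) (t)) : C
(h (s x_B) (h (s (f)) (t))) : C

well-sorted; sort = C


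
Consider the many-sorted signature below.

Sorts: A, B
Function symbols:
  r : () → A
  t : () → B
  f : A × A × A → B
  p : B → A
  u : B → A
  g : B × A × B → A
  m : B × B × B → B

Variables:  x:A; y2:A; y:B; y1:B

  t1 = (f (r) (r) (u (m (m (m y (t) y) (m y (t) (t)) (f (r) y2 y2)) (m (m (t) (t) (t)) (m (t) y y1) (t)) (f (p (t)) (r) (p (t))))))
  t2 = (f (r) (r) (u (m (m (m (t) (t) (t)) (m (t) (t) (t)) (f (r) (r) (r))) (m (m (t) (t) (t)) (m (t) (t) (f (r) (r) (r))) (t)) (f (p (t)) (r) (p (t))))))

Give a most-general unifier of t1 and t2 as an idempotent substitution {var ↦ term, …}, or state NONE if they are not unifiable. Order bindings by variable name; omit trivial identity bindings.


{y ↦ (t), y1 ↦ (f (r) (r) (r)), y2 ↦ (r)}


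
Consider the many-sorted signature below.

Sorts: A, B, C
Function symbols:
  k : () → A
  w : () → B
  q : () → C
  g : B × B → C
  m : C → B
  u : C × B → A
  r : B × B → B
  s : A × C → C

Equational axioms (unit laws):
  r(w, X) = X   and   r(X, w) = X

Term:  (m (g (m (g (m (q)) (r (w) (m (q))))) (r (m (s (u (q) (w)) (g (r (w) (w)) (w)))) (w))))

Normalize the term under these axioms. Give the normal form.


1. (m (g (m (g (m (q)) (r (w) (m (q))))) (r (m (s (u (q) (w)) (g (r (w) (w)) (w)))) (w))))  →  (m (g (m (g (m (q)) (m (q)))) (r (m (s (u (q) (w)) (g (r (w) (w)) (w)))) (w))))
2. (m (g (m (g (m (q)) (m (q)))) (r (m (s (u (q) (w)) (g (r (w) (w)) (w)))) (w))))  →  (m (g (m (g (m (q)) (m (q)))) (m (s (u (q) (w)) (g (r (w) (w)) (w))))))
3. (m (g (m (g (m (q)) (m (q)))) (m (s (u (q) (w)) (g (r (w) (w)) (w))))))  →  (m (g (m (g (m (q)) (m (q)))) (m (s (u (q) (w)) (g (w) (w))))))

normal form = (m (g (m (g (m (q)) (m (q)))) (m (s (u (q) (w)) (g (w) (w))))))


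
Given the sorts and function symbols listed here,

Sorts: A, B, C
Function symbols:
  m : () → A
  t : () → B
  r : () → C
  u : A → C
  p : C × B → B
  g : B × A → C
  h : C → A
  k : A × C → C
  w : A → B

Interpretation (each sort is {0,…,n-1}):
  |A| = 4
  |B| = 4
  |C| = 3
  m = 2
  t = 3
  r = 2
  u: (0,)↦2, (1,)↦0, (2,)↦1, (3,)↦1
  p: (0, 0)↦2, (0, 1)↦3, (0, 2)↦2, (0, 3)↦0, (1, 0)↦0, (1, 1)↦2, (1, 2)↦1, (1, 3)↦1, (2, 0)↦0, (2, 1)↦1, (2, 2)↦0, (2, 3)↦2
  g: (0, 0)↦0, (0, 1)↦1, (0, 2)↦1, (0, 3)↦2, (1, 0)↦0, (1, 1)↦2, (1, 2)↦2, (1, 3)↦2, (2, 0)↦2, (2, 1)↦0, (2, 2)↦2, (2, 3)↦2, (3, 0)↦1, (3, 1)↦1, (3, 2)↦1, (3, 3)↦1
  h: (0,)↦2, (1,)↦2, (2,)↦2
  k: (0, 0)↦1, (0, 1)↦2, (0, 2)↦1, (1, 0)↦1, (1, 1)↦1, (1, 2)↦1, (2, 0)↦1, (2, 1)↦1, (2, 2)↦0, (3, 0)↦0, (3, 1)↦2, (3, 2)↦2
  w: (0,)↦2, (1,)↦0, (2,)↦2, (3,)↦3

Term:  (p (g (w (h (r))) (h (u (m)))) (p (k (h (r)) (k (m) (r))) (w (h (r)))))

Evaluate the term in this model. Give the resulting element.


  r = 2
  (h (r)) = h(2,) = 2
  (w (h (r))) = w(2,) = 2
  m = 2
  (u (m)) = u(2,) = 1
  (h (u (m))) = h(1,) = 2
  (g (w (h (r))) (h (u (m)))) = g(2, 2) = 2
  r = 2
  (h (r)) = h(2,) = 2
  m = 2
  r = 2
  (k (m) (r)) = k(2, 2) = 0
  (k (h (r)) (k (m) (r))) = k(2, 0) = 1
  r = 2
  (h (r)) = h(2,) = 2
  (w (h (r))) = w(2,) = 2
  (p (k (h (r)) (k (m) (r))) (w (h (r)))) = p(1, 2) = 1
  (p (g (w (h (r))) (h (u (m)))) (p (k (h (r)) (k (m) (r))) (w (h (r))))) = p(2, 1) = 1

value = 1


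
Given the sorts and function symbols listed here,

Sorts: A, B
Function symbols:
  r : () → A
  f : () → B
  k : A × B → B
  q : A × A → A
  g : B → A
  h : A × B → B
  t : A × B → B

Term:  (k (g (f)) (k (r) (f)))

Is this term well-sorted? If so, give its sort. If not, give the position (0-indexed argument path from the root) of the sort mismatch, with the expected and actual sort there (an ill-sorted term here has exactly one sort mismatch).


    (f) : B
  (g (f)) : A
    (r) : A
    (f) : B
  (k (r) (f)) : B
(k (g (f)) (k (r) (f))) : B

well-sorted; sort = B


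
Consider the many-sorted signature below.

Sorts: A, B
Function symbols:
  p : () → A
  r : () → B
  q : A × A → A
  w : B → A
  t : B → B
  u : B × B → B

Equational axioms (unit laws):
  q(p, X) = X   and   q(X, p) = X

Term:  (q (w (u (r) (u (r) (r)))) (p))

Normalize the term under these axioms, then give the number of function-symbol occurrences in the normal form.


size = 6

1. (q (w (u (r) (u (r) (r)))) (p))  →  (w (u (r) (u (r) (r))))
normal form: (w (u (r) (u (r) (r))))


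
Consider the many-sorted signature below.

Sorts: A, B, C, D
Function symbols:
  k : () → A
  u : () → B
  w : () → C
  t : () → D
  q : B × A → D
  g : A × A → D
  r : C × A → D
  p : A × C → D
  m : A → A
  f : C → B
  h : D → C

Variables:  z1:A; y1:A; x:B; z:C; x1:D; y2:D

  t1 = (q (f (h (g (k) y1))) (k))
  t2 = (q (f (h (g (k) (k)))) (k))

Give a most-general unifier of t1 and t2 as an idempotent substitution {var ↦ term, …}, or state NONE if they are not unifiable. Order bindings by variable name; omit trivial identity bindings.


{y1 ↦ (k)}


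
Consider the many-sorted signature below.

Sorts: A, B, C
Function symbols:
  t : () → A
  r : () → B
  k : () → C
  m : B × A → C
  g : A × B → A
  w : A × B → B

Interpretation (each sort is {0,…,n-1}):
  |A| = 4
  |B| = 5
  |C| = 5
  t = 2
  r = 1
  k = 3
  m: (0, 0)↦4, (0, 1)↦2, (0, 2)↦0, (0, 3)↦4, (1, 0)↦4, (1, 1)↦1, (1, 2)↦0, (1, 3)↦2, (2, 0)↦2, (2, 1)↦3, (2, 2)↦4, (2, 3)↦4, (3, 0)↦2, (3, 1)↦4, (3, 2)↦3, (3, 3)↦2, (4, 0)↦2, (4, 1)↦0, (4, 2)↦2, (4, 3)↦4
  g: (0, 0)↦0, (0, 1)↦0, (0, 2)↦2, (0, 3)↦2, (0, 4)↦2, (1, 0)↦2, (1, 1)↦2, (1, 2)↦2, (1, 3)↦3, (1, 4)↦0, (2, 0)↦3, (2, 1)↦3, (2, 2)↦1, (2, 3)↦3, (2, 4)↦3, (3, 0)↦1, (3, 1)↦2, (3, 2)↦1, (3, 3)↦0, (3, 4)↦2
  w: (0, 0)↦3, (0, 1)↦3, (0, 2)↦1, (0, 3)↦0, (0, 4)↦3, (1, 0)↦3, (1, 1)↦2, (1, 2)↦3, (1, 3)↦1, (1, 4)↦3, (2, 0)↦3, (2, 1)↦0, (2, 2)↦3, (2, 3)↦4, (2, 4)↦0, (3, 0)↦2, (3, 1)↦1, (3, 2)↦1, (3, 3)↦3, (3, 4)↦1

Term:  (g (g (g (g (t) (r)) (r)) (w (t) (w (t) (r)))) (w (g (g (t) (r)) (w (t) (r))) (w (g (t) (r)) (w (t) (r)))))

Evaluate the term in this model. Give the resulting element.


value = 0

  t = 2
  r = 1
  (g (t) (r)) = g(2, 1) = 3
  r = 1
  (g (g (t) (r)) (r)) = g(3, 1) = 2
  t = 2
  t = 2
  r = 1
  (w (t) (r)) = w(2, 1) = 0
  (w (t) (w (t) (r))) = w(2, 0) = 3
  (g (g (g (t) (r)) (r)) (w (t) (w (t) (r)))) = g(2, 3) = 3
  t = 2
  r = 1
  (g (t) (r)) = g(2, 1) = 3
  t = 2
  r = 1
  (w (t) (r)) = w(2, 1) = 0
  (g (g (t) (r)) (w (t) (r))) = g(3, 0) = 1
  t = 2
  r = 1
  (g (t) (r)) = g(2, 1) = 3
  t = 2
  r = 1
  (w (t) (r)) = w(2, 1) = 0
  (w (g (t) (r)) (w (t) (r))) = w(3, 0) = 2
  (w (g (g (t) (r)) (w (t) (r))) (w (g (t) (r)) (w (t) (r)))) = w(1, 2) = 3
  (g (g (g (g (t) (r)) (r)) (w (t) (w (t) (r)))) (w (g (g (t) (r)) (w (t) (r))) (w (g (t) (r)) (w (t) (r))))) = g(3, 3) = 0


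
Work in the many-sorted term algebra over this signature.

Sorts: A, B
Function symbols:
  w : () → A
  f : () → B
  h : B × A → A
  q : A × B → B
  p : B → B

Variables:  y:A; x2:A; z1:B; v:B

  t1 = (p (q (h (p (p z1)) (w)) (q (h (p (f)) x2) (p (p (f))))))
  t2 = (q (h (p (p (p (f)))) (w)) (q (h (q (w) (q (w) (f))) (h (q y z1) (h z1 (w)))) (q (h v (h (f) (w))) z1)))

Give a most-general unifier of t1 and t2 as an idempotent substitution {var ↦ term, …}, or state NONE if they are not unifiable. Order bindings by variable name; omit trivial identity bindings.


NONE (not unifiable)

head clash or occurs-check failure — not unifiable


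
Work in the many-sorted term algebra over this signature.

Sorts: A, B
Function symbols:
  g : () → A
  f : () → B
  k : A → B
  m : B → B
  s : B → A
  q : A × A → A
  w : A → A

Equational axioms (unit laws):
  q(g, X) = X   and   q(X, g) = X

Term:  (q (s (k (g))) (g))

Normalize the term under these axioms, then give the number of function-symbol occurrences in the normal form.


size = 3

1. (q (s (k (g))) (g))  →  (s (k (g)))
normal form: (s (k (g)))


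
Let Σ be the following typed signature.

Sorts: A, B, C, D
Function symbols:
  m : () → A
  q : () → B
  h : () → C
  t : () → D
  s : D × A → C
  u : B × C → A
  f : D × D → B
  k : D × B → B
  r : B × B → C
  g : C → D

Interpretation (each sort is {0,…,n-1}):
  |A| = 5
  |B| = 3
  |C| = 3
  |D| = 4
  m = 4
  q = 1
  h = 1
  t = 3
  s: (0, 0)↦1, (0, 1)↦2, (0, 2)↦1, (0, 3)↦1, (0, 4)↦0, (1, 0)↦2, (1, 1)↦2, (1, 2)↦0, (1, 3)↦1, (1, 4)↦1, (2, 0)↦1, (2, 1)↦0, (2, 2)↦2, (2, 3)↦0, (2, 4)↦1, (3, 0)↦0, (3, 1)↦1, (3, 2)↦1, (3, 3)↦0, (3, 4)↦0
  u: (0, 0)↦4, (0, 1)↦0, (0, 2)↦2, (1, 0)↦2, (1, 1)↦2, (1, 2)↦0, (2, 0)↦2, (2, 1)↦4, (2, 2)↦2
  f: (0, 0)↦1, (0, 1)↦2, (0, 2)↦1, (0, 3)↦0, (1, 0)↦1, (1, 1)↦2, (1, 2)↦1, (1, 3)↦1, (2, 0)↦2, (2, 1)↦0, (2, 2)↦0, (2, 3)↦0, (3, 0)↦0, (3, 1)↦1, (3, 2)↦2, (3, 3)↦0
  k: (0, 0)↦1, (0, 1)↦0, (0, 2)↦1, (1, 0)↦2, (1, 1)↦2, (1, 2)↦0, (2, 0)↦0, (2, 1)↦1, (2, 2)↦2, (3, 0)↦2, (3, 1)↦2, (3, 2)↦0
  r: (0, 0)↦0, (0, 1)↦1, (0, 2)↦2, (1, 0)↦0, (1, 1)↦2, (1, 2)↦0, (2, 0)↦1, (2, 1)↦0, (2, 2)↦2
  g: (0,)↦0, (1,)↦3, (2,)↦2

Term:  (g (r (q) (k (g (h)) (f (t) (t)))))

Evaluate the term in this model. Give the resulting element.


  q = 1
  h = 1
  (g (h)) = g(1,) = 3
  t = 3
  t = 3
  (f (t) (t)) = f(3, 3) = 0
  (k (g (h)) (f (t) (t))) = k(3, 0) = 2
  (r (q) (k (g (h)) (f (t) (t)))) = r(1, 2) = 0
  (g (r (q) (k (g (h)) (f (t) (t))))) = g(0,) = 0

value = 0


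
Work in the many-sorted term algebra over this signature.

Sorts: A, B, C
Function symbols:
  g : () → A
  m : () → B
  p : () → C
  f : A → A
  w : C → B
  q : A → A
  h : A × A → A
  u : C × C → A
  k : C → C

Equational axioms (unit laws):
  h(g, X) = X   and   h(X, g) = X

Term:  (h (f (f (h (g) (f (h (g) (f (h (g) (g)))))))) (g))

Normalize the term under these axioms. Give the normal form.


1. (h (f (f (h (g) (f (h (g) (f (h (g) (g)))))))) (g))  →  (f (f (h (g) (f (h (g) (f (h (g) (g))))))))
2. (f (f (h (g) (f (h (g) (f (h (g) (g))))))))  →  (f (f (f (h (g) (f (h (g) (g)))))))
3. (f (f (f (h (g) (f (h (g) (g)))))))  →  (f (f (f (f (h (g) (g))))))
4. (f (f (f (f (h (g) (g))))))  →  (f (f (f (f (g)))))

normal form = (f (f (f (f (g)))))


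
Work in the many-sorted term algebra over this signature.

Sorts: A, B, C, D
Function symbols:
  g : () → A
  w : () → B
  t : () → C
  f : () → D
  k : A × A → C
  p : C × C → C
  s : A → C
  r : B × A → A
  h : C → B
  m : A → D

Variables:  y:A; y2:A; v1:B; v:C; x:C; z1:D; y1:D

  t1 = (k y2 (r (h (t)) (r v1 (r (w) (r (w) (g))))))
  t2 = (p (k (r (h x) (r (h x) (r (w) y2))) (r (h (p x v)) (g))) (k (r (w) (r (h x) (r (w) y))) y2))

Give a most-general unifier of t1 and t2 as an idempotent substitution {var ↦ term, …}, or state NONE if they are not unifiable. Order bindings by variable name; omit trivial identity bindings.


head clash or occurs-check failure — not unifiable

NONE (not unifiable)


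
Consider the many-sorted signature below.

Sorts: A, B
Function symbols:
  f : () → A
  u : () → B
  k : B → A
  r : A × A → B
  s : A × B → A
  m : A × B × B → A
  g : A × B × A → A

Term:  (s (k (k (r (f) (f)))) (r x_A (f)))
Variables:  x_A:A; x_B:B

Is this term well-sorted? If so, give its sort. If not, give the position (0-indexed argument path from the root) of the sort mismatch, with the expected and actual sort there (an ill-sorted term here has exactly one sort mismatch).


        (f) : A
        (f) : A
      (r (f) (f)) : B
    (k (r (f) (f))) : A
  (k (k (r (f) (f)))) : ✗ arg 0 at [0, 0] has sort A, expected B
    x_A : A
    (f) : A
  (r x_A (f)) : B

ill-sorted at position [0, 0]: expected B, got A


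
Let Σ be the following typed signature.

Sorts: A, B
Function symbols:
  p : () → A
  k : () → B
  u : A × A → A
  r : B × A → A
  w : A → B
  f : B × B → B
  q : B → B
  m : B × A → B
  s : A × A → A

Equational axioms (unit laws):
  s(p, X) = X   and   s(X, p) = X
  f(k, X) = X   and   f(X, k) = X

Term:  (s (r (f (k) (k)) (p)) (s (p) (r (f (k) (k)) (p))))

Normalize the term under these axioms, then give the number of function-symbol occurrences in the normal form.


size = 7

1. (s (r (f (k) (k)) (p)) (s (p) (r (f (k) (k)) (p))))  →  (s (r (k) (p)) (s (p) (r (f (k) (k)) (p))))
2. (s (r (k) (p)) (s (p) (r (f (k) (k)) (p))))  →  (s (r (k) (p)) (r (f (k) (k)) (p)))
3. (s (r (k) (p)) (r (f (k) (k)) (p)))  →  (s (r (k) (p)) (r (k) (p)))
normal form: (s (r (k) (p)) (r (k) (p)))


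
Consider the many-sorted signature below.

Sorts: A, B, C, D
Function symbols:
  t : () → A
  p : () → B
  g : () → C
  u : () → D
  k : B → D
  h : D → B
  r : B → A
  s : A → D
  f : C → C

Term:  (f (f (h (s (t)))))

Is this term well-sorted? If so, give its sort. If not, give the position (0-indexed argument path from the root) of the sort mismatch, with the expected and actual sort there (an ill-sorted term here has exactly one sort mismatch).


        (t) : A
      (s (t)) : D
    (h (s (t))) : B
  (f (h (s (t)))) : ✗ arg 0 at [0, 0] has sort B, expected C

ill-sorted at position [0, 0]: expected C, got B


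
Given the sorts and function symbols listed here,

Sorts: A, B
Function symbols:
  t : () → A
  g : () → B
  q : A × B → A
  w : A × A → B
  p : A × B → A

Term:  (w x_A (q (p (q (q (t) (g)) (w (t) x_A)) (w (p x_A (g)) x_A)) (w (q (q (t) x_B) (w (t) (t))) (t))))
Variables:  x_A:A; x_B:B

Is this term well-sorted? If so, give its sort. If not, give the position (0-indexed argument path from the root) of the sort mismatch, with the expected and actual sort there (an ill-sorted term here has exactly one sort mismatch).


  x_A : A
          (t) : A
          (g) : B
        (q (t) (g)) : A
          (t) : A
          x_A : A
        (w (t) x_A) : B
      (q (q (t) (g)) (w (t) x_A)) : A
          x_A : A
          (g) : B
        (p x_A (g)) : A
        x_A : A
      (w (p x_A (g)) x_A) : B
    (p (q (q (t) (g)) (w (t) x_A)) (w (p x_A (g)) x_A)) : A
          (t) : A
          x_B : B
        (q (t) x_B) : A
          (t) : A
          (t) : A
        (w (t) (t)) : B
      (q (q (t) x_B) (w (t) (t))) : A
      (t) : A
    (w (q (q (t) x_B) (w (t) (t))) (t)) : B
  (q (p (q (q (t) (g)) (w (t) x_A)) (w (p x_A (g)) x_A)) (w (q (q (t) x_B) (w (t) (t))) (t))) : A
(w x_A (q (p (q (q (t) (g)) (w (t) x_A)) (w (p x_A (g)) x_A)) (w (q (q (t) x_B) (w (t) (t))) (t)))) : B

well-sorted; sort = B


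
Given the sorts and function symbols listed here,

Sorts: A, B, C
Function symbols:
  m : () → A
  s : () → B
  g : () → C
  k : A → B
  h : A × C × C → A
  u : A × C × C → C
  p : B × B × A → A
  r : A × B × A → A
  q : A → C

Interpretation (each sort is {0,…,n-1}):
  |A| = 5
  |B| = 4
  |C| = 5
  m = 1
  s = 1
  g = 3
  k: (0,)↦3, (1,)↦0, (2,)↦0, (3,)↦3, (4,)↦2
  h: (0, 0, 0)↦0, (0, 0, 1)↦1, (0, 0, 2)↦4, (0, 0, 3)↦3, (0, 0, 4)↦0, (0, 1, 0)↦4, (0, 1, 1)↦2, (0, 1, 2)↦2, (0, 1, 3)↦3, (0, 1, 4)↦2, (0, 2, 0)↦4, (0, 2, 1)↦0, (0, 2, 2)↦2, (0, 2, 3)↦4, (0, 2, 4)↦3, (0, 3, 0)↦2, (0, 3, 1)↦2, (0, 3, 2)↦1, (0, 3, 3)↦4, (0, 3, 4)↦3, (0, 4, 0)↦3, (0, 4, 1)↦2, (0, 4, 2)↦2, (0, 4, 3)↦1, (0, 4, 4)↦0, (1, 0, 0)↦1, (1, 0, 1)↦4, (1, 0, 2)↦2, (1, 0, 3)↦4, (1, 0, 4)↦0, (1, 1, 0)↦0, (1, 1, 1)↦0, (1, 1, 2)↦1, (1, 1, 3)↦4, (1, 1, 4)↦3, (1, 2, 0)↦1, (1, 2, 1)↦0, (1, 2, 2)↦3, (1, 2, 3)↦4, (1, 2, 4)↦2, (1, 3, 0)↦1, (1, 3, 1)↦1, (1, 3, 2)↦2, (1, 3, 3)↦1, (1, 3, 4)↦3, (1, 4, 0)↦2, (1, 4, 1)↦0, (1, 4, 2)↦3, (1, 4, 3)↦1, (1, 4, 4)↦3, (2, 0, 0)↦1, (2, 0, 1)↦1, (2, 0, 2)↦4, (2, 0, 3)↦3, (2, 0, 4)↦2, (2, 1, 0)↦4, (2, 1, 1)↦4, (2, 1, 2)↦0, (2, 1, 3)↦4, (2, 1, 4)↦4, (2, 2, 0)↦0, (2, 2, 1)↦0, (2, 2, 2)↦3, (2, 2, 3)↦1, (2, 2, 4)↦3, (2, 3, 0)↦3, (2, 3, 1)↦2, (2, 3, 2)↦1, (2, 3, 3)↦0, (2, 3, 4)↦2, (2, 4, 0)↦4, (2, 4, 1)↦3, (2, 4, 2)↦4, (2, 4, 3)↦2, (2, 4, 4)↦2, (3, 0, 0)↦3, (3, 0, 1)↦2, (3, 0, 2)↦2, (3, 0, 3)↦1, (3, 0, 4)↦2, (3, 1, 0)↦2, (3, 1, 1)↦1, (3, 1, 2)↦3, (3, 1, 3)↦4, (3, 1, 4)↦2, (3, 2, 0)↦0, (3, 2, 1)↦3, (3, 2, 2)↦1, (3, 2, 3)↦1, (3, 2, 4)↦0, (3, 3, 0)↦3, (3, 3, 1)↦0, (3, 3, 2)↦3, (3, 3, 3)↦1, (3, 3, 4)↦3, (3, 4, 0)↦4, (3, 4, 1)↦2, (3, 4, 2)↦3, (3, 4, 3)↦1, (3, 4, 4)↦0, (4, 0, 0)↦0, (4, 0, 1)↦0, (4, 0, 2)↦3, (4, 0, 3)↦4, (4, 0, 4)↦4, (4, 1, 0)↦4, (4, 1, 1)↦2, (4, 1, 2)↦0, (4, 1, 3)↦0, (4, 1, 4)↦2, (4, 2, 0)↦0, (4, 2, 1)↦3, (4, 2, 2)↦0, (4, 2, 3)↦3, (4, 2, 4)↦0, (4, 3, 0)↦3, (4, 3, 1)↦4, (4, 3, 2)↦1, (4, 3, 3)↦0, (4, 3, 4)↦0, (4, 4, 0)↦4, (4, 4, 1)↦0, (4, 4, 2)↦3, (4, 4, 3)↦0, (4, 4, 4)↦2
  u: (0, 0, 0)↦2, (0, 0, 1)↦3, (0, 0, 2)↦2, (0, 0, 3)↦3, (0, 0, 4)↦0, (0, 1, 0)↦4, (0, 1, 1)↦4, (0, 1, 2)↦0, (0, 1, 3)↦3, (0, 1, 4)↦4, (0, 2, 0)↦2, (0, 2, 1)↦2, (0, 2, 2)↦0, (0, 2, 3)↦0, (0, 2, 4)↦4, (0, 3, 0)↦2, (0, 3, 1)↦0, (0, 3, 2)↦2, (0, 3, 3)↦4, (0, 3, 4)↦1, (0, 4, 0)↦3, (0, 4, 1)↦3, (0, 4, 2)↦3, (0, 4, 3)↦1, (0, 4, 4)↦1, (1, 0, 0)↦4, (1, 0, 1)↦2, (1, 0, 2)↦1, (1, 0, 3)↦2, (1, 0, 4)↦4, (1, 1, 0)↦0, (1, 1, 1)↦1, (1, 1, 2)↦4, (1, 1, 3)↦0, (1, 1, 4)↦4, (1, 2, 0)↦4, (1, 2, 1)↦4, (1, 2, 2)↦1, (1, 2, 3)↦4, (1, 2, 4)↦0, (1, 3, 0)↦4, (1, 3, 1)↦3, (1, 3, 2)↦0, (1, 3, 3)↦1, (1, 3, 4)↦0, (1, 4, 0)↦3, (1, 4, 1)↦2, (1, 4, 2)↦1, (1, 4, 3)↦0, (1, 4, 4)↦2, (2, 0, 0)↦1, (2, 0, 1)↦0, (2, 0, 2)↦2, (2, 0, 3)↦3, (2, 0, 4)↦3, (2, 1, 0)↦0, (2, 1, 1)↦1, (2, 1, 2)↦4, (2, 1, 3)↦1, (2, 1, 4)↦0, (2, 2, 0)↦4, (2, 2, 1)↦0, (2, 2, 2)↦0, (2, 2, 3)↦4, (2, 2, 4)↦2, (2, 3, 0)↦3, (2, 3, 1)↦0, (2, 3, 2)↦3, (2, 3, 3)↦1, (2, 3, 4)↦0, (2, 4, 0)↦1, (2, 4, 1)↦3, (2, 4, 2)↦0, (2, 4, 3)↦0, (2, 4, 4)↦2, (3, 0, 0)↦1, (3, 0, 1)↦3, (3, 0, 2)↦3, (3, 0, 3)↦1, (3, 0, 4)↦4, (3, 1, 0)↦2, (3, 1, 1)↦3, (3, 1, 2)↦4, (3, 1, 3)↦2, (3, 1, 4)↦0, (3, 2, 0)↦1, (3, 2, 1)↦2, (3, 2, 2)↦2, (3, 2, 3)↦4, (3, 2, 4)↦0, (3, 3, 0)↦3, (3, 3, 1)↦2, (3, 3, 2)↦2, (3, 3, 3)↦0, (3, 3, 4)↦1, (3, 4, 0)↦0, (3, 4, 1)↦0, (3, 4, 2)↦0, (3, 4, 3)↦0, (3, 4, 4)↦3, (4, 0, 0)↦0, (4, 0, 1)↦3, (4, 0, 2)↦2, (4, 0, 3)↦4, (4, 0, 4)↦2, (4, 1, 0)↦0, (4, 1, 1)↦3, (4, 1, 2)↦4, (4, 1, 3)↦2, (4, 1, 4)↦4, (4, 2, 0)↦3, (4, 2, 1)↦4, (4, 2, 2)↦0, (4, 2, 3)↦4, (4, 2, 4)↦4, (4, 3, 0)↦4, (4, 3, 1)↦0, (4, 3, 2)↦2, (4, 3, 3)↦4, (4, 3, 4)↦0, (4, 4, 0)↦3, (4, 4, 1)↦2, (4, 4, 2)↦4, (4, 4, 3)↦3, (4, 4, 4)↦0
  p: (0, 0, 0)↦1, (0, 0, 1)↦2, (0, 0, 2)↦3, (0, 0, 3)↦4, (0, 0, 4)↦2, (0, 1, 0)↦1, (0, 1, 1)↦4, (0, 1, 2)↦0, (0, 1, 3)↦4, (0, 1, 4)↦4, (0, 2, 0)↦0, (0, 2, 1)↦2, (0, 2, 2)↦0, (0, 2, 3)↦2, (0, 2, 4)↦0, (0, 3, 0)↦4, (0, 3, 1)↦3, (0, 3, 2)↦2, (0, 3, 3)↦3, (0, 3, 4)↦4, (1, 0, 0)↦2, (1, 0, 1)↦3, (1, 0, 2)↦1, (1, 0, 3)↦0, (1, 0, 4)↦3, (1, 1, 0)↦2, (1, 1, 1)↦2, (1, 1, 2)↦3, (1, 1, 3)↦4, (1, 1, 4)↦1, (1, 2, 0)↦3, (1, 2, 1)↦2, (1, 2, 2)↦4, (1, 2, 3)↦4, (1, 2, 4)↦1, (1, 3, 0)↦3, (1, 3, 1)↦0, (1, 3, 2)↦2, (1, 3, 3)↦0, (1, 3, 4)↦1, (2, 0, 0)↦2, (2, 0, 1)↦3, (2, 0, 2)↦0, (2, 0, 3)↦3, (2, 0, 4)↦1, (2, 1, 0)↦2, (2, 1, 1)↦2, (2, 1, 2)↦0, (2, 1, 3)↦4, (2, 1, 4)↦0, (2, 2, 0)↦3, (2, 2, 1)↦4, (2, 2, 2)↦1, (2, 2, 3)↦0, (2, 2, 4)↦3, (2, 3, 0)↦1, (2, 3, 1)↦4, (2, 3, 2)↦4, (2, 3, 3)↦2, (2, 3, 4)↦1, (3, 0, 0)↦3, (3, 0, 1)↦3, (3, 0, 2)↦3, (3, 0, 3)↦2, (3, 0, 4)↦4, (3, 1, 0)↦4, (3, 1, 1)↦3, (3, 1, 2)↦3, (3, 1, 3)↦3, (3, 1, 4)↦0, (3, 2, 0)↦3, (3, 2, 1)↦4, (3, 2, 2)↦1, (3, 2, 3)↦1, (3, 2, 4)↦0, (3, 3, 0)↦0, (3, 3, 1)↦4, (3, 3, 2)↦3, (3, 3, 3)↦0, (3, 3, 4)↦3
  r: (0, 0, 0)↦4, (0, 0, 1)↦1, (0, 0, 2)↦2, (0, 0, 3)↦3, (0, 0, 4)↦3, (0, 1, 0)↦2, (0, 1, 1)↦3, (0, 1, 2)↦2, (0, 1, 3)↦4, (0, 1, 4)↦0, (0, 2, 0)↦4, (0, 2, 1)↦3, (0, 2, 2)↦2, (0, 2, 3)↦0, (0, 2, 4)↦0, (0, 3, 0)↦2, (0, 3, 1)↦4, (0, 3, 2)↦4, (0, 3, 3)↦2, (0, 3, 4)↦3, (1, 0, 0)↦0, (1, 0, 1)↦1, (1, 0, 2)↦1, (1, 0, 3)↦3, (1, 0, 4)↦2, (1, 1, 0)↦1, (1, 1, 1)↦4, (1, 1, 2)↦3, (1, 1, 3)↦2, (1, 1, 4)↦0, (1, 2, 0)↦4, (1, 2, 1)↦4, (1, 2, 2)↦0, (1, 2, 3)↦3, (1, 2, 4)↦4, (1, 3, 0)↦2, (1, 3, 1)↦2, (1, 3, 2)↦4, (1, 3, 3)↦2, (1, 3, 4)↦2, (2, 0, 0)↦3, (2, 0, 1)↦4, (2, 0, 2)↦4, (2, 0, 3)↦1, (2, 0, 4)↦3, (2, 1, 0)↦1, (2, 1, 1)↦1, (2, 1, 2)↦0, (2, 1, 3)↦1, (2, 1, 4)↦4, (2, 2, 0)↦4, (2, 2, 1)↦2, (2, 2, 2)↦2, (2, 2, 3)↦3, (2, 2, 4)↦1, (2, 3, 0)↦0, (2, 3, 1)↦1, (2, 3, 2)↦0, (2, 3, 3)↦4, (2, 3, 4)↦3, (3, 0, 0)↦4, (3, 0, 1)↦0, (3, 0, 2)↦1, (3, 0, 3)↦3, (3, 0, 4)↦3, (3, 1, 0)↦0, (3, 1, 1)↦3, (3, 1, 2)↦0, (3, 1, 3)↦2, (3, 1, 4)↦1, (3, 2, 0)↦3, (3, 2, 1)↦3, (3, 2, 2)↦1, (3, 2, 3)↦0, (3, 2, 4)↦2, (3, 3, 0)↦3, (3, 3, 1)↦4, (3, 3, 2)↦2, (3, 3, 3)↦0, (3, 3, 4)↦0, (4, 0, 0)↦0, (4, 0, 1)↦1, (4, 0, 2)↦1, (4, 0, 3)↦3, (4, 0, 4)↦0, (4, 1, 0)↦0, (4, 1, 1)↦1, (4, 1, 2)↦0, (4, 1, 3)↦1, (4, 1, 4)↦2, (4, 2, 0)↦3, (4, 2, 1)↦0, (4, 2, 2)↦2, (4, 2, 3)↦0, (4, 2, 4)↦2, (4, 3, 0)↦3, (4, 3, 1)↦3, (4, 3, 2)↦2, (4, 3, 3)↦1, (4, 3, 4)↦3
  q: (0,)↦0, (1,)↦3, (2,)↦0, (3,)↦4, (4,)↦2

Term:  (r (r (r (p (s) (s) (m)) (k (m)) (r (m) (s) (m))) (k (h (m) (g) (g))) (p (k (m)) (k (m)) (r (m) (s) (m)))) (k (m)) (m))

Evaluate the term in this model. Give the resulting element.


  s = 1
  s = 1
  m = 1
  (p (s) (s) (m)) = p(1, 1, 1) = 2
  m = 1
  (k (m)) = k(1,) = 0
  m = 1
  s = 1
  m = 1
  (r (m) (s) (m)) = r(1, 1, 1) = 4
  (r (p (s) (s) (m)) (k (m)) (r (m) (s) (m))) = r(2, 0, 4) = 3
  m = 1
  g = 3
  g = 3
  (h (m) (g) (g)) = h(1, 3, 3) = 1
  (k (h (m) (g) (g))) = k(1,) = 0
  m = 1
  (k (m)) = k(1,) = 0
  m = 1
  (k (m)) = k(1,) = 0
  m = 1
  s = 1
  m = 1
  (r (m) (s) (m)) = r(1, 1, 1) = 4
  (p (k (m)) (k (m)) (r (m) (s) (m))) = p(0, 0, 4) = 2
  (r (r (p (s) (s) (m)) (k (m)) (r (m) (s) (m))) (k (h (m) (g) (g))) (p (k (m)) (k (m)) (r (m) (s) (m)))) = r(3, 0, 2) = 1
  m = 1
  (k (m)) = k(1,) = 0
  m = 1
  (r (r (r (p (s) (s) (m)) (k (m)) (r (m) (s) (m))) (k (h (m) (g) (g))) (p (k (m)) (k (m)) (r (m) (s) (m)))) (k (m)) (m)) = r(1, 0, 1) = 1

value = 1


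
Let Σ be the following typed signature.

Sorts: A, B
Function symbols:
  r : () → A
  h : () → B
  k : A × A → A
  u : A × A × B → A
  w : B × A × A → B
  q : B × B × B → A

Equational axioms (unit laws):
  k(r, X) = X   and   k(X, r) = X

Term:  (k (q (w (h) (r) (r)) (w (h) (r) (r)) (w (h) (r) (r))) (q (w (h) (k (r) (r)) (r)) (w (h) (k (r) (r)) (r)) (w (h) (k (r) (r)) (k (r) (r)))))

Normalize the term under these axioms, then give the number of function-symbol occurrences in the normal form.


size = 27

1. (k (q (w (h) (r) (r)) (w (h) (r) (r)) (w (h) (r) (r))) (q (w (h) (k (r) (r)) (r)) (w (h) (k (r) (r)) (r)) (w (h) (k (r) (r)) (k (r) (r)))))  →  (k (q (w (h) (r) (r)) (w (h) (r) (r)) (w (h) (r) (r))) (q (w (h) (r) (r)) (w (h) (k (r) (r)) (r)) (w (h) (k (r) (r)) (k (r) (r)))))
2. (k (q (w (h) (r) (r)) (w (h) (r) (r)) (w (h) (r) (r))) (q (w (h) (r) (r)) (w (h) (k (r) (r)) (r)) (w (h) (k (r) (r)) (k (r) (r)))))  →  (k (q (w (h) (r) (r)) (w (h) (r) (r)) (w (h) (r) (r))) (q (w (h) (r) (r)) (w (h) (r) (r)) (w (h) (k (r) (r)) (k (r) (r)))))
3. (k (q (w (h) (r) (r)) (w (h) (r) (r)) (w (h) (r) (r))) (q (w (h) (r) (r)) (w (h) (r) (r)) (w (h) (k (r) (r)) (k (r) (r)))))  →  (k (q (w (h) (r) (r)) (w (h) (r) (r)) (w (h) (r) (r))) (q (w (h) (r) (r)) (w (h) (r) (r)) (w (h) (r) (k (r) (r)))))
4. (k (q (w (h) (r) (r)) (w (h) (r) (r)) (w (h) (r) (r))) (q (w (h) (r) (r)) (w (h) (r) (r)) (w (h) (r) (k (r) (r)))))  →  (k (q (w (h) (r) (r)) (w (h) (r) (r)) (w (h) (r) (r))) (q (w (h) (r) (r)) (w (h) (r) (r)) (w (h) (r) (r))))
normal form: (k (q (w (h) (r) (r)) (w (h) (r) (r)) (w (h) (r) (r))) (q (w (h) (r) (r)) (w (h) (r) (r)) (w (h) (r) (r))))


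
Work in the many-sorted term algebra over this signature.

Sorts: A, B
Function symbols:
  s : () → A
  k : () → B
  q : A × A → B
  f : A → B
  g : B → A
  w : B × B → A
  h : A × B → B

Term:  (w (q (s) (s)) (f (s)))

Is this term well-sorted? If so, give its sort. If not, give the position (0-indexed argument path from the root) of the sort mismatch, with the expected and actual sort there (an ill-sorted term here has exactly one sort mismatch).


well-sorted; sort = A

    (s) : A
    (s) : A
  (q (s) (s)) : B
    (s) : A
  (f (s)) : B
(w (q (s) (s)) (f (s))) : A


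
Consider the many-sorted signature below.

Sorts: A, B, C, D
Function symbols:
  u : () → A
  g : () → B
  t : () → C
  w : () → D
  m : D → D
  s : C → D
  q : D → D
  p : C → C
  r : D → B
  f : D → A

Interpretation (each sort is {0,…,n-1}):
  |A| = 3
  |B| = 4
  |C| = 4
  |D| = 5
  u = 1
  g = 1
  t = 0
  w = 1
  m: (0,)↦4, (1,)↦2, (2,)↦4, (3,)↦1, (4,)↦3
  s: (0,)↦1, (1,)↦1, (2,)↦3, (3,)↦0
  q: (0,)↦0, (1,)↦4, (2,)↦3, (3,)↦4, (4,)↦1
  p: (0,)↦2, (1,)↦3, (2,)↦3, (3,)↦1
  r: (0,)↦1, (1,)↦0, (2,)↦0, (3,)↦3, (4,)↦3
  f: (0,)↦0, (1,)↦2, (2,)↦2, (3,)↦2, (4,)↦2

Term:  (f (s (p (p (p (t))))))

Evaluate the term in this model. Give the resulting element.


  t = 0
  (p (t)) = p(0,) = 2
  (p (p (t))) = p(2,) = 3
  (p (p (p (t)))) = p(3,) = 1
  (s (p (p (p (t))))) = s(1,) = 1
  (f (s (p (p (p (t)))))) = f(1,) = 2

value = 2


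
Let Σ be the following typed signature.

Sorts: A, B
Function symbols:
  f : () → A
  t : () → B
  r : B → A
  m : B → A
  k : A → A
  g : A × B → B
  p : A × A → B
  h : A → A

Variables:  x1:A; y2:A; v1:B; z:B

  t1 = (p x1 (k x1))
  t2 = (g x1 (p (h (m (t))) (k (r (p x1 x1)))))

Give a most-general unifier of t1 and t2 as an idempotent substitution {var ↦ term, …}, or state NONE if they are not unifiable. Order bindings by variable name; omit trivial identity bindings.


head clash or occurs-check failure — not unifiable

NONE (not unifiable)


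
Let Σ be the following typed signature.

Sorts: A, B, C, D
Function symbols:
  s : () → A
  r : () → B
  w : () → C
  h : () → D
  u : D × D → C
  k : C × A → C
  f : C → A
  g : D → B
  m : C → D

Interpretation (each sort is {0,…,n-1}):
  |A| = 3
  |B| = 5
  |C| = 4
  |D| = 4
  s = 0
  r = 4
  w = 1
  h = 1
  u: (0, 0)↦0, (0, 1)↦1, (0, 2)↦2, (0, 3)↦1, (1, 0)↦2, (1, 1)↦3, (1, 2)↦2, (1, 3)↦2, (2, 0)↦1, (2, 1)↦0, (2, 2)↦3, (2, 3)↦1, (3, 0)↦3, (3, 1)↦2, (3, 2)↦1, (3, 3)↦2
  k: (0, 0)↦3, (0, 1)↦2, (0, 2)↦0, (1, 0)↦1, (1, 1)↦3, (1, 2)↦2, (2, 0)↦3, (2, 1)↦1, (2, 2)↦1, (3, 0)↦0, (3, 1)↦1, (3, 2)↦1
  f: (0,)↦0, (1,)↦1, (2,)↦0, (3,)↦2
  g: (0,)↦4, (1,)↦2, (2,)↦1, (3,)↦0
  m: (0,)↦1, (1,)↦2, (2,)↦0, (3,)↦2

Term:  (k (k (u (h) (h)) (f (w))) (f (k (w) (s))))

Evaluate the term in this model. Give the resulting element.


value = 3

  h = 1
  h = 1
  (u (h) (h)) = u(1, 1) = 3
  w = 1
  (f (w)) = f(1,) = 1
  (k (u (h) (h)) (f (w))) = k(3, 1) = 1
  w = 1
  s = 0
  (k (w) (s)) = k(1, 0) = 1
  (f (k (w) (s))) = f(1,) = 1
  (k (k (u (h) (h)) (f (w))) (f (k (w) (s)))) = k(1, 1) = 3


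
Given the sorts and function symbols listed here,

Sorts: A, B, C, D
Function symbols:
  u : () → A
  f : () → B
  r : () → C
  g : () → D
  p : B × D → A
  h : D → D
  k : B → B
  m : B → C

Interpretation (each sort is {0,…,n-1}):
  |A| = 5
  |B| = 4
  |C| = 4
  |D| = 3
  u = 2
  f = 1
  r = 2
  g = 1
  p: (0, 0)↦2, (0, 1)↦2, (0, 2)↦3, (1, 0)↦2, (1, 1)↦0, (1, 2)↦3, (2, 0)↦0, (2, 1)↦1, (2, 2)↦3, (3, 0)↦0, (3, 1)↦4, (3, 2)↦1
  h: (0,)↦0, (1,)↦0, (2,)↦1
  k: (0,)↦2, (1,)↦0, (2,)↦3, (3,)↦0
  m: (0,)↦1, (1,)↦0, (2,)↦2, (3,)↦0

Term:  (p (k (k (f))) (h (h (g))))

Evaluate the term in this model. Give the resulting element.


value = 0

  f = 1
  (k (f)) = k(1,) = 0
  (k (k (f))) = k(0,) = 2
  g = 1
  (h (g)) = h(1,) = 0
  (h (h (g))) = h(0,) = 0
  (p (k (k (f))) (h (h (g)))) = p(2, 0) = 0


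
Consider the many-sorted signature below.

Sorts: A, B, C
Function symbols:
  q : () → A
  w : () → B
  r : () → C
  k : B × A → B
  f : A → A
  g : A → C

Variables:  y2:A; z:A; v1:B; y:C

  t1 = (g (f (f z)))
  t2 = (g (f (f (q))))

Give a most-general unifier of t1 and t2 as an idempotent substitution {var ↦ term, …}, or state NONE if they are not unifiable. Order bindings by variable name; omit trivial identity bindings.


{z ↦ (q)}


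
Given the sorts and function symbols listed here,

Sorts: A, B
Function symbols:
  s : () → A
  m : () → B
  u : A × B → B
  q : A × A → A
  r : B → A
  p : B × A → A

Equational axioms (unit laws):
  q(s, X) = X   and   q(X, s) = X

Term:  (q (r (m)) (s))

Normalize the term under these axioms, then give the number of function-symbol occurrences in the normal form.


size = 2

1. (q (r (m)) (s))  →  (r (m))
normal form: (r (m))


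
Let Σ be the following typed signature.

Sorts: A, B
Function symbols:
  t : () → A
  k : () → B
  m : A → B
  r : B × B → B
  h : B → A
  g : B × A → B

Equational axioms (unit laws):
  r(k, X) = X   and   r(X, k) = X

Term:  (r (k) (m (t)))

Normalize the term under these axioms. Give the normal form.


1. (r (k) (m (t)))  →  (m (t))

normal form = (m (t))


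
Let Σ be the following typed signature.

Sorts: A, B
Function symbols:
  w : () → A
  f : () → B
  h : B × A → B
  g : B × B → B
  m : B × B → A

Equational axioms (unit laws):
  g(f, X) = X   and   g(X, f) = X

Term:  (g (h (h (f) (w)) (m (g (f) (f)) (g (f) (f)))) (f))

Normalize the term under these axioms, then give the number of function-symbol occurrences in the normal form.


1. (g (h (h (f) (w)) (m (g (f) (f)) (g (f) (f)))) (f))  →  (h (h (f) (w)) (m (g (f) (f)) (g (f) (f))))
2. (h (h (f) (w)) (m (g (f) (f)) (g (f) (f))))  →  (h (h (f) (w)) (m (f) (g (f) (f))))
3. (h (h (f) (w)) (m (f) (g (f) (f))))  →  (h (h (f) (w)) (m (f) (f)))
normal form: (h (h (f) (w)) (m (f) (f)))

size = 7


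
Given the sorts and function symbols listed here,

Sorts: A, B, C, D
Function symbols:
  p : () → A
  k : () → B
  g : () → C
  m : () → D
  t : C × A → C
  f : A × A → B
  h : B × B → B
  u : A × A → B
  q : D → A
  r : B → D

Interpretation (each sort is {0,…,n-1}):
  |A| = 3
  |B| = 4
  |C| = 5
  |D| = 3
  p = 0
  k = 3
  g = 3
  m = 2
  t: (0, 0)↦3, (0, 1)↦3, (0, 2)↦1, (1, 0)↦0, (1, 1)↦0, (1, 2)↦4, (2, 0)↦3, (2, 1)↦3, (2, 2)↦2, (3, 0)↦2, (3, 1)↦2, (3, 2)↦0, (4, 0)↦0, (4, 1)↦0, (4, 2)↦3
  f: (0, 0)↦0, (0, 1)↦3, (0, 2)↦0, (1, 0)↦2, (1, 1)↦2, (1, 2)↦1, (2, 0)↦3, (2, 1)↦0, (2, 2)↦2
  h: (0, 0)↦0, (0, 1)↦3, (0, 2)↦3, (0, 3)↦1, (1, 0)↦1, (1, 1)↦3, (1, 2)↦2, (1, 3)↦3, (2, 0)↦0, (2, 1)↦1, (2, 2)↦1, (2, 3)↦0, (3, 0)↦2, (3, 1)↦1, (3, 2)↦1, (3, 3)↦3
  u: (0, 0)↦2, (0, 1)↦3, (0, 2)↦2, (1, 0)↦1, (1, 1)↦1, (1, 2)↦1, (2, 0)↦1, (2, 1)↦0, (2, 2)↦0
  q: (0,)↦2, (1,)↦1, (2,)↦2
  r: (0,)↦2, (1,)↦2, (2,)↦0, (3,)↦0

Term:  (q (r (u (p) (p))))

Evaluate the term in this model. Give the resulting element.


  p = 0
  p = 0
  (u (p) (p)) = u(0, 0) = 2
  (r (u (p) (p))) = r(2,) = 0
  (q (r (u (p) (p)))) = q(0,) = 2

value = 2
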